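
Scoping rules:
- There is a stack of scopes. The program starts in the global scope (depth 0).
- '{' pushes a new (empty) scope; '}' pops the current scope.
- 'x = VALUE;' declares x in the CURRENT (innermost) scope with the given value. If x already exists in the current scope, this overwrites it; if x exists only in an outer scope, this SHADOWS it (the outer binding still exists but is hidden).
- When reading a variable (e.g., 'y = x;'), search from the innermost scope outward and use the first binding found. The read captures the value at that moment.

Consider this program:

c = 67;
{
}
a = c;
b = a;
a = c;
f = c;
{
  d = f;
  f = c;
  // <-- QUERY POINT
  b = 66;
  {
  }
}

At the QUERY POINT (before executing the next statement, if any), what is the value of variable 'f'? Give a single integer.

Answer: 67

Derivation:
Step 1: declare c=67 at depth 0
Step 2: enter scope (depth=1)
Step 3: exit scope (depth=0)
Step 4: declare a=(read c)=67 at depth 0
Step 5: declare b=(read a)=67 at depth 0
Step 6: declare a=(read c)=67 at depth 0
Step 7: declare f=(read c)=67 at depth 0
Step 8: enter scope (depth=1)
Step 9: declare d=(read f)=67 at depth 1
Step 10: declare f=(read c)=67 at depth 1
Visible at query point: a=67 b=67 c=67 d=67 f=67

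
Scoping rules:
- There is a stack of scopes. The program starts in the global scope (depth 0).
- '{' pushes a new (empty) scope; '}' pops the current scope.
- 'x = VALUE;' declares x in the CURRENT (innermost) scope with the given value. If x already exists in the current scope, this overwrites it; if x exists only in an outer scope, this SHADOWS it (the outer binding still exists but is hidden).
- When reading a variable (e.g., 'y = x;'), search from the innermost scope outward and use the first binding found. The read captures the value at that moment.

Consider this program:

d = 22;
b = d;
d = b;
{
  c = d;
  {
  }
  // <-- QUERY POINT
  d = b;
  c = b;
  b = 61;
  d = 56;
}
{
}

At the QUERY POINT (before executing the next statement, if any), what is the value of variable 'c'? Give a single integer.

Answer: 22

Derivation:
Step 1: declare d=22 at depth 0
Step 2: declare b=(read d)=22 at depth 0
Step 3: declare d=(read b)=22 at depth 0
Step 4: enter scope (depth=1)
Step 5: declare c=(read d)=22 at depth 1
Step 6: enter scope (depth=2)
Step 7: exit scope (depth=1)
Visible at query point: b=22 c=22 d=22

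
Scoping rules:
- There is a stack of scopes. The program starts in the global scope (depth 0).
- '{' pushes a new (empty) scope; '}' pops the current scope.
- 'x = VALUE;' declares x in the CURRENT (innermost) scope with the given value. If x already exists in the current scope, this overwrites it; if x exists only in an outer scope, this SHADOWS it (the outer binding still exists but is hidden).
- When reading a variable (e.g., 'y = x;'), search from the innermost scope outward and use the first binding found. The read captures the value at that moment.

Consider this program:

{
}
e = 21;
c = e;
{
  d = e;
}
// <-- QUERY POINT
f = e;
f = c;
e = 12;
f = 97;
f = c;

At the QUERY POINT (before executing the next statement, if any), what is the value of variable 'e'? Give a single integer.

Answer: 21

Derivation:
Step 1: enter scope (depth=1)
Step 2: exit scope (depth=0)
Step 3: declare e=21 at depth 0
Step 4: declare c=(read e)=21 at depth 0
Step 5: enter scope (depth=1)
Step 6: declare d=(read e)=21 at depth 1
Step 7: exit scope (depth=0)
Visible at query point: c=21 e=21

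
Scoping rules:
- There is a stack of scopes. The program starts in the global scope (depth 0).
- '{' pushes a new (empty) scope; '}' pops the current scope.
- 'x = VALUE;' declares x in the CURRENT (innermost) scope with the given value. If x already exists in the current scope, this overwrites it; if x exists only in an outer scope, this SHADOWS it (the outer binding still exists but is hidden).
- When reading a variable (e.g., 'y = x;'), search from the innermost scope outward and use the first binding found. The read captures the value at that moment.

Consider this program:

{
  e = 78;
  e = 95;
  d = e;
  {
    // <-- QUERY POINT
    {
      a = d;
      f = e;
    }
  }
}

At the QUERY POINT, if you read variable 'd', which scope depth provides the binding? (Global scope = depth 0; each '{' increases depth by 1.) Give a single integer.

Answer: 1

Derivation:
Step 1: enter scope (depth=1)
Step 2: declare e=78 at depth 1
Step 3: declare e=95 at depth 1
Step 4: declare d=(read e)=95 at depth 1
Step 5: enter scope (depth=2)
Visible at query point: d=95 e=95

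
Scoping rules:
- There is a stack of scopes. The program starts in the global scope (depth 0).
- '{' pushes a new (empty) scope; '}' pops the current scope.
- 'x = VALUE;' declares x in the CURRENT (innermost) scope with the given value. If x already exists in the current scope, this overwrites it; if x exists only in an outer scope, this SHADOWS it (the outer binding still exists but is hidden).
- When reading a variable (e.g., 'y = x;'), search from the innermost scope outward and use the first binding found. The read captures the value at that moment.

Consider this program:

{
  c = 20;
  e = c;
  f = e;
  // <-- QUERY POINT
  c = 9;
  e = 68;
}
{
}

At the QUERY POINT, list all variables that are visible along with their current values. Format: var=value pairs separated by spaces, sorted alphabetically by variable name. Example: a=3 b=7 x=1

Step 1: enter scope (depth=1)
Step 2: declare c=20 at depth 1
Step 3: declare e=(read c)=20 at depth 1
Step 4: declare f=(read e)=20 at depth 1
Visible at query point: c=20 e=20 f=20

Answer: c=20 e=20 f=20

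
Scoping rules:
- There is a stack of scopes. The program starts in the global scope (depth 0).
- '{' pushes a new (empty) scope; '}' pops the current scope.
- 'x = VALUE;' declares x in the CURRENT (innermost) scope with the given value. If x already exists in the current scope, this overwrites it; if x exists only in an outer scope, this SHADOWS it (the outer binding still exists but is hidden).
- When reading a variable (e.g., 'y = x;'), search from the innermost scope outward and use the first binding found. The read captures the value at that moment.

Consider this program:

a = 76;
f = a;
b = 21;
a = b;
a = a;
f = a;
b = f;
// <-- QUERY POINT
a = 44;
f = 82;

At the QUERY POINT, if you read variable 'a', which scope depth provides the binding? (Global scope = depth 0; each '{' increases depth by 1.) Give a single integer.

Step 1: declare a=76 at depth 0
Step 2: declare f=(read a)=76 at depth 0
Step 3: declare b=21 at depth 0
Step 4: declare a=(read b)=21 at depth 0
Step 5: declare a=(read a)=21 at depth 0
Step 6: declare f=(read a)=21 at depth 0
Step 7: declare b=(read f)=21 at depth 0
Visible at query point: a=21 b=21 f=21

Answer: 0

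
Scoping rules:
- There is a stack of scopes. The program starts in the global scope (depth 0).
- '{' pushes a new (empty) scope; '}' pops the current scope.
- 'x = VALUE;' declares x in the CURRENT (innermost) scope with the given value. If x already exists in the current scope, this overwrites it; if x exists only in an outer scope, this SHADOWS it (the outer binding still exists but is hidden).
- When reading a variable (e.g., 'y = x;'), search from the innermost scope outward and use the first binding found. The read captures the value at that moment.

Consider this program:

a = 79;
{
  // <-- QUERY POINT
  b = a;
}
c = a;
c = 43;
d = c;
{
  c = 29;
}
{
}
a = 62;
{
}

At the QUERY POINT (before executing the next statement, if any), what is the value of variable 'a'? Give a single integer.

Step 1: declare a=79 at depth 0
Step 2: enter scope (depth=1)
Visible at query point: a=79

Answer: 79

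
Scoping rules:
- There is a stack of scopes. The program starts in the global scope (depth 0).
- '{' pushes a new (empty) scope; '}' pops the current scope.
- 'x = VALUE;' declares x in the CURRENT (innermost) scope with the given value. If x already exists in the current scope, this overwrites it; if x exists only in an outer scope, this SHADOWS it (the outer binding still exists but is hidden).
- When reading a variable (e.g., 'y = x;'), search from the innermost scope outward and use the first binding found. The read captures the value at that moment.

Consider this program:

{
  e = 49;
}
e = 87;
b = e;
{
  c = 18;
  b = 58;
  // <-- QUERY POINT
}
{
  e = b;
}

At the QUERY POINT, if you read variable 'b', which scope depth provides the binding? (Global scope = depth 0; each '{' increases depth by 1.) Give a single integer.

Answer: 1

Derivation:
Step 1: enter scope (depth=1)
Step 2: declare e=49 at depth 1
Step 3: exit scope (depth=0)
Step 4: declare e=87 at depth 0
Step 5: declare b=(read e)=87 at depth 0
Step 6: enter scope (depth=1)
Step 7: declare c=18 at depth 1
Step 8: declare b=58 at depth 1
Visible at query point: b=58 c=18 e=87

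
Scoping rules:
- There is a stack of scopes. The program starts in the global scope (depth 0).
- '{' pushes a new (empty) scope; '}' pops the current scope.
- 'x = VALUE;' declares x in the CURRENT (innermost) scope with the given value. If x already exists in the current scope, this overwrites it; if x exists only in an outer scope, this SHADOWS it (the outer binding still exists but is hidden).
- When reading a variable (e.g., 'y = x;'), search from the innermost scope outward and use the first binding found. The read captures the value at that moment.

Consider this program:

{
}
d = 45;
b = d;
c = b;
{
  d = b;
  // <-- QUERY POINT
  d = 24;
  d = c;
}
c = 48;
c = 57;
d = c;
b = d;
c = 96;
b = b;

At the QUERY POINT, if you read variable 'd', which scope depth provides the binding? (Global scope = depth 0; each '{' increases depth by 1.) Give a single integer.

Answer: 1

Derivation:
Step 1: enter scope (depth=1)
Step 2: exit scope (depth=0)
Step 3: declare d=45 at depth 0
Step 4: declare b=(read d)=45 at depth 0
Step 5: declare c=(read b)=45 at depth 0
Step 6: enter scope (depth=1)
Step 7: declare d=(read b)=45 at depth 1
Visible at query point: b=45 c=45 d=45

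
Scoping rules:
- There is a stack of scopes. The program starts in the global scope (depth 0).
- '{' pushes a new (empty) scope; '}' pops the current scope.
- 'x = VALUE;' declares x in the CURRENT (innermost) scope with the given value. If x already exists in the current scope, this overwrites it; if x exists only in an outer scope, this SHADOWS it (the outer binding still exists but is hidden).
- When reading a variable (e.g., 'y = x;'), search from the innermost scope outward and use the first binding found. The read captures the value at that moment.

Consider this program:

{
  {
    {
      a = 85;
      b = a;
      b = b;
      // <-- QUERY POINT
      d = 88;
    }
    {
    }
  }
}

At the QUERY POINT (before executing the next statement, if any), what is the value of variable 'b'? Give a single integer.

Answer: 85

Derivation:
Step 1: enter scope (depth=1)
Step 2: enter scope (depth=2)
Step 3: enter scope (depth=3)
Step 4: declare a=85 at depth 3
Step 5: declare b=(read a)=85 at depth 3
Step 6: declare b=(read b)=85 at depth 3
Visible at query point: a=85 b=85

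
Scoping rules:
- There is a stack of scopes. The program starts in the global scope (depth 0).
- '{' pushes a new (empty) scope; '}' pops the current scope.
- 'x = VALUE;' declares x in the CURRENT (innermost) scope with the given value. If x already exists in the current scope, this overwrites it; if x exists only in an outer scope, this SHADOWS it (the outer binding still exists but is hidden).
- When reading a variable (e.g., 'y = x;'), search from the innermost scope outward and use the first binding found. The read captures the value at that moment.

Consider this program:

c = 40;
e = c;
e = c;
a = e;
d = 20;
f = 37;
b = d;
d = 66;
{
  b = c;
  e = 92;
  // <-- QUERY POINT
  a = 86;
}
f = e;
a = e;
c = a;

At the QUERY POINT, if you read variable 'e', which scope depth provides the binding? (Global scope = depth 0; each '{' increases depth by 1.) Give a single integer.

Step 1: declare c=40 at depth 0
Step 2: declare e=(read c)=40 at depth 0
Step 3: declare e=(read c)=40 at depth 0
Step 4: declare a=(read e)=40 at depth 0
Step 5: declare d=20 at depth 0
Step 6: declare f=37 at depth 0
Step 7: declare b=(read d)=20 at depth 0
Step 8: declare d=66 at depth 0
Step 9: enter scope (depth=1)
Step 10: declare b=(read c)=40 at depth 1
Step 11: declare e=92 at depth 1
Visible at query point: a=40 b=40 c=40 d=66 e=92 f=37

Answer: 1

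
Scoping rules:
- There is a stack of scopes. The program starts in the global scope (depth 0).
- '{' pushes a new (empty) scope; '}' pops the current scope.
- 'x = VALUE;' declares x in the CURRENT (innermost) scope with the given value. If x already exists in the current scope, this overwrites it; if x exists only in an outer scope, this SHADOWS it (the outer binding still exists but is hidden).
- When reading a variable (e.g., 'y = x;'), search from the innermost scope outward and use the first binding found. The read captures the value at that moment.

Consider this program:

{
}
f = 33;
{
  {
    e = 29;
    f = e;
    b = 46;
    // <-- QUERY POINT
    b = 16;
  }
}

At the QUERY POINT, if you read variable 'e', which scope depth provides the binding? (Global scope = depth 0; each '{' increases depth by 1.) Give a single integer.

Answer: 2

Derivation:
Step 1: enter scope (depth=1)
Step 2: exit scope (depth=0)
Step 3: declare f=33 at depth 0
Step 4: enter scope (depth=1)
Step 5: enter scope (depth=2)
Step 6: declare e=29 at depth 2
Step 7: declare f=(read e)=29 at depth 2
Step 8: declare b=46 at depth 2
Visible at query point: b=46 e=29 f=29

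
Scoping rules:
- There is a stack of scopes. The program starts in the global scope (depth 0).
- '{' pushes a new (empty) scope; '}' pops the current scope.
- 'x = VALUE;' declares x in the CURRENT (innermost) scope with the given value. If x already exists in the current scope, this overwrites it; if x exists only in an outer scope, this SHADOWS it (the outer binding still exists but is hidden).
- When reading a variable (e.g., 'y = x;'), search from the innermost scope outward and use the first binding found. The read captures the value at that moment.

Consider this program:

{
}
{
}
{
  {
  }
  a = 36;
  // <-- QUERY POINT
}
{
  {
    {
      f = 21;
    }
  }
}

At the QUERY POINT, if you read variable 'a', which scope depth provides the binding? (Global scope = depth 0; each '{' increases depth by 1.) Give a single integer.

Answer: 1

Derivation:
Step 1: enter scope (depth=1)
Step 2: exit scope (depth=0)
Step 3: enter scope (depth=1)
Step 4: exit scope (depth=0)
Step 5: enter scope (depth=1)
Step 6: enter scope (depth=2)
Step 7: exit scope (depth=1)
Step 8: declare a=36 at depth 1
Visible at query point: a=36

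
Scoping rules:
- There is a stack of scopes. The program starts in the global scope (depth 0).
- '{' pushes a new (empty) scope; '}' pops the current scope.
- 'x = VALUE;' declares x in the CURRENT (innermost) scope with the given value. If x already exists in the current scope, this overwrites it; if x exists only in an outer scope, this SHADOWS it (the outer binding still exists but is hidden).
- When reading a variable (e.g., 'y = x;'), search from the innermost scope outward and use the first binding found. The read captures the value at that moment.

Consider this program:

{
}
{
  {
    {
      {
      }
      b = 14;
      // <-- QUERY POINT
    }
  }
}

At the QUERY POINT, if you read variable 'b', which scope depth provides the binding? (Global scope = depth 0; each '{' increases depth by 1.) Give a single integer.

Step 1: enter scope (depth=1)
Step 2: exit scope (depth=0)
Step 3: enter scope (depth=1)
Step 4: enter scope (depth=2)
Step 5: enter scope (depth=3)
Step 6: enter scope (depth=4)
Step 7: exit scope (depth=3)
Step 8: declare b=14 at depth 3
Visible at query point: b=14

Answer: 3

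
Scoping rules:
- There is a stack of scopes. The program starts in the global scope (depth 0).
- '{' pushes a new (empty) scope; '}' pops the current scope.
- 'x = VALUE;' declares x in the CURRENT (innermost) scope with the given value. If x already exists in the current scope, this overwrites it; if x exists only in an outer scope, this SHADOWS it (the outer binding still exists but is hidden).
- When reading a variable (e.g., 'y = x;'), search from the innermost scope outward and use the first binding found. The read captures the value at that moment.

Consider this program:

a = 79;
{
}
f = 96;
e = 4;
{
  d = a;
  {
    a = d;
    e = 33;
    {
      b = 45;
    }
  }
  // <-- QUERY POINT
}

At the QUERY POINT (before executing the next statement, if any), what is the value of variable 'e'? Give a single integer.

Step 1: declare a=79 at depth 0
Step 2: enter scope (depth=1)
Step 3: exit scope (depth=0)
Step 4: declare f=96 at depth 0
Step 5: declare e=4 at depth 0
Step 6: enter scope (depth=1)
Step 7: declare d=(read a)=79 at depth 1
Step 8: enter scope (depth=2)
Step 9: declare a=(read d)=79 at depth 2
Step 10: declare e=33 at depth 2
Step 11: enter scope (depth=3)
Step 12: declare b=45 at depth 3
Step 13: exit scope (depth=2)
Step 14: exit scope (depth=1)
Visible at query point: a=79 d=79 e=4 f=96

Answer: 4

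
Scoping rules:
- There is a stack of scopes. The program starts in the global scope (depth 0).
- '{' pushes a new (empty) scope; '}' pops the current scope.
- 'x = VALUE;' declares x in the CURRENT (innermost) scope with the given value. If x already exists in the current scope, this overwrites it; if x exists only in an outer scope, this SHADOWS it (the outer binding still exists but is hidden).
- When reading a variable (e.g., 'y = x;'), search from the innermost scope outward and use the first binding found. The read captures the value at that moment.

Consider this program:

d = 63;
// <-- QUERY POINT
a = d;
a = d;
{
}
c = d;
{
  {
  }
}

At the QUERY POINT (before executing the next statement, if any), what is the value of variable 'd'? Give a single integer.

Answer: 63

Derivation:
Step 1: declare d=63 at depth 0
Visible at query point: d=63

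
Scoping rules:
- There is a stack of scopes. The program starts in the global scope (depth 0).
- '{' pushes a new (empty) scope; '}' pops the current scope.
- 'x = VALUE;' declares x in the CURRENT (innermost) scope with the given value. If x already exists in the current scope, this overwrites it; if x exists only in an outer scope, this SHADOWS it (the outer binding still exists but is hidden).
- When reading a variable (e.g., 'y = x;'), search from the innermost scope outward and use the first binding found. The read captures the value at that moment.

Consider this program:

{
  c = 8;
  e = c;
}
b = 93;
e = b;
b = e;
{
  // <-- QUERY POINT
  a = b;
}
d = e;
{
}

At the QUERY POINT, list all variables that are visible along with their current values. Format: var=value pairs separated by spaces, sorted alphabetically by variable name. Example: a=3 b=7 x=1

Answer: b=93 e=93

Derivation:
Step 1: enter scope (depth=1)
Step 2: declare c=8 at depth 1
Step 3: declare e=(read c)=8 at depth 1
Step 4: exit scope (depth=0)
Step 5: declare b=93 at depth 0
Step 6: declare e=(read b)=93 at depth 0
Step 7: declare b=(read e)=93 at depth 0
Step 8: enter scope (depth=1)
Visible at query point: b=93 e=93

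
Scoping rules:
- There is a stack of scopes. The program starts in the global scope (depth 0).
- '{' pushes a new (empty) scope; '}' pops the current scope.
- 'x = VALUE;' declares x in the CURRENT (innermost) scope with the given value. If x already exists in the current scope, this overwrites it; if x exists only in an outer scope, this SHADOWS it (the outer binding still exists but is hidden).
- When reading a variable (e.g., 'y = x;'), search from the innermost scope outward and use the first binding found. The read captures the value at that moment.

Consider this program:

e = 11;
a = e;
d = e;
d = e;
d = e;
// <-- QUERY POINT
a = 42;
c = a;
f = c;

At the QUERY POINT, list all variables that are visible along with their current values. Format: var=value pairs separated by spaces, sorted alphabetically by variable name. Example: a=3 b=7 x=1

Step 1: declare e=11 at depth 0
Step 2: declare a=(read e)=11 at depth 0
Step 3: declare d=(read e)=11 at depth 0
Step 4: declare d=(read e)=11 at depth 0
Step 5: declare d=(read e)=11 at depth 0
Visible at query point: a=11 d=11 e=11

Answer: a=11 d=11 e=11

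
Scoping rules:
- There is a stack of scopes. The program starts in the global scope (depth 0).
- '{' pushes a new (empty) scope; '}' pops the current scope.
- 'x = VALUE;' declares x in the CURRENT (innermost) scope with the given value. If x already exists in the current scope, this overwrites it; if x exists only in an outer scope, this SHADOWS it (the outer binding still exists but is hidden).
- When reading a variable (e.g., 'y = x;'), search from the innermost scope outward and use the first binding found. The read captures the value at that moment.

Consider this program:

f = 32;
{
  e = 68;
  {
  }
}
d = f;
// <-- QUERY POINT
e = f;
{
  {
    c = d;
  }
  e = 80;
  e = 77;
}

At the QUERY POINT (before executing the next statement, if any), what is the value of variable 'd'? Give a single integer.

Step 1: declare f=32 at depth 0
Step 2: enter scope (depth=1)
Step 3: declare e=68 at depth 1
Step 4: enter scope (depth=2)
Step 5: exit scope (depth=1)
Step 6: exit scope (depth=0)
Step 7: declare d=(read f)=32 at depth 0
Visible at query point: d=32 f=32

Answer: 32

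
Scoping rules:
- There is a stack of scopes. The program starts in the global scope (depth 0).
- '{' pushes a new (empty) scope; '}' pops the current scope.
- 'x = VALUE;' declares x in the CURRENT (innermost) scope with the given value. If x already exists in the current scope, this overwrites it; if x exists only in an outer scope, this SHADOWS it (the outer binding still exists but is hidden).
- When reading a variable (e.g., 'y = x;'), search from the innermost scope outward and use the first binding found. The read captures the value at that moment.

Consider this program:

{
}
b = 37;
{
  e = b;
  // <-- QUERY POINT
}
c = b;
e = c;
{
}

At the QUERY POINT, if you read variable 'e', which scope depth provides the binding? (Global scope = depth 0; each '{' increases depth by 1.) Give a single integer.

Answer: 1

Derivation:
Step 1: enter scope (depth=1)
Step 2: exit scope (depth=0)
Step 3: declare b=37 at depth 0
Step 4: enter scope (depth=1)
Step 5: declare e=(read b)=37 at depth 1
Visible at query point: b=37 e=37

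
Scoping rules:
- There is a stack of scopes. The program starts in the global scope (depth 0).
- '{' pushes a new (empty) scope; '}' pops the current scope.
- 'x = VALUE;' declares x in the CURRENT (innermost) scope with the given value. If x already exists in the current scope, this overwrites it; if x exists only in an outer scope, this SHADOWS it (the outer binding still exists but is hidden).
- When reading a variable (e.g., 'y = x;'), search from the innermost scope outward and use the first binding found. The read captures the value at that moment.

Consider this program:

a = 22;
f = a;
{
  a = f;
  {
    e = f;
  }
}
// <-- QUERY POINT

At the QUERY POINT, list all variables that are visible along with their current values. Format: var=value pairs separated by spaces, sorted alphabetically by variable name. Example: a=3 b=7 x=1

Answer: a=22 f=22

Derivation:
Step 1: declare a=22 at depth 0
Step 2: declare f=(read a)=22 at depth 0
Step 3: enter scope (depth=1)
Step 4: declare a=(read f)=22 at depth 1
Step 5: enter scope (depth=2)
Step 6: declare e=(read f)=22 at depth 2
Step 7: exit scope (depth=1)
Step 8: exit scope (depth=0)
Visible at query point: a=22 f=22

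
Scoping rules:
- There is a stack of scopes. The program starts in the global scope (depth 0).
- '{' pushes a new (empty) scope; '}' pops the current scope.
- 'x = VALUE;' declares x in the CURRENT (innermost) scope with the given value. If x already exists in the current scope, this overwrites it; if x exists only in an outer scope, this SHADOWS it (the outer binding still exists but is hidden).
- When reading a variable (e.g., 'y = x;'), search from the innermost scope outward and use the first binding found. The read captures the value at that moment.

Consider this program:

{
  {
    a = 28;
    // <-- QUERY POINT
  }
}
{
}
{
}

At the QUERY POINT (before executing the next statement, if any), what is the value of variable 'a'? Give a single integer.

Answer: 28

Derivation:
Step 1: enter scope (depth=1)
Step 2: enter scope (depth=2)
Step 3: declare a=28 at depth 2
Visible at query point: a=28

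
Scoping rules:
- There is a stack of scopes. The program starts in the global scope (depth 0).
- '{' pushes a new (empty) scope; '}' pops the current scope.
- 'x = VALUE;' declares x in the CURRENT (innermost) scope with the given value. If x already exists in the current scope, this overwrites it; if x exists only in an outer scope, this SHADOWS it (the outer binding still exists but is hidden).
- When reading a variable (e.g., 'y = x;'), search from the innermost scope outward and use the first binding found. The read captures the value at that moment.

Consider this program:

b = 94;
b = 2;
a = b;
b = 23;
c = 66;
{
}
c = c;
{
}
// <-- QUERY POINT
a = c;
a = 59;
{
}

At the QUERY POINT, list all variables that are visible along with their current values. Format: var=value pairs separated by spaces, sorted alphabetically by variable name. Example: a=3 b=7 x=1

Answer: a=2 b=23 c=66

Derivation:
Step 1: declare b=94 at depth 0
Step 2: declare b=2 at depth 0
Step 3: declare a=(read b)=2 at depth 0
Step 4: declare b=23 at depth 0
Step 5: declare c=66 at depth 0
Step 6: enter scope (depth=1)
Step 7: exit scope (depth=0)
Step 8: declare c=(read c)=66 at depth 0
Step 9: enter scope (depth=1)
Step 10: exit scope (depth=0)
Visible at query point: a=2 b=23 c=66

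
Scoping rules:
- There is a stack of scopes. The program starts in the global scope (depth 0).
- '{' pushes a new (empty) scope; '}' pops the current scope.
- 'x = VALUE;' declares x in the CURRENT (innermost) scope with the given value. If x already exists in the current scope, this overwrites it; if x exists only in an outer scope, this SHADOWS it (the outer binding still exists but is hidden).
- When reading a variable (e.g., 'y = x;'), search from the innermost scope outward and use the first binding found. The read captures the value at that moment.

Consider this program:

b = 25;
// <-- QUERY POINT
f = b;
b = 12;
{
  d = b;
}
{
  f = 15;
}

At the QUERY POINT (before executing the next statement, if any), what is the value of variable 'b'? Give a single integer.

Answer: 25

Derivation:
Step 1: declare b=25 at depth 0
Visible at query point: b=25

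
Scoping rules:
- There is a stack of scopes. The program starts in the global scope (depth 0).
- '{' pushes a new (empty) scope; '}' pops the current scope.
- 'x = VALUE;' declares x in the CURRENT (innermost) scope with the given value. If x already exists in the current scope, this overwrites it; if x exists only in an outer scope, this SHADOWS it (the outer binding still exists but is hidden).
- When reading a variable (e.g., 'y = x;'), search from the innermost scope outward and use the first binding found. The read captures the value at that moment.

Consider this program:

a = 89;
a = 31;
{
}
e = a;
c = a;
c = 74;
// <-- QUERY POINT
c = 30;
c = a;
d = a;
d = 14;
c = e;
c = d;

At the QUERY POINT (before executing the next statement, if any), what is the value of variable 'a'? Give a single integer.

Answer: 31

Derivation:
Step 1: declare a=89 at depth 0
Step 2: declare a=31 at depth 0
Step 3: enter scope (depth=1)
Step 4: exit scope (depth=0)
Step 5: declare e=(read a)=31 at depth 0
Step 6: declare c=(read a)=31 at depth 0
Step 7: declare c=74 at depth 0
Visible at query point: a=31 c=74 e=31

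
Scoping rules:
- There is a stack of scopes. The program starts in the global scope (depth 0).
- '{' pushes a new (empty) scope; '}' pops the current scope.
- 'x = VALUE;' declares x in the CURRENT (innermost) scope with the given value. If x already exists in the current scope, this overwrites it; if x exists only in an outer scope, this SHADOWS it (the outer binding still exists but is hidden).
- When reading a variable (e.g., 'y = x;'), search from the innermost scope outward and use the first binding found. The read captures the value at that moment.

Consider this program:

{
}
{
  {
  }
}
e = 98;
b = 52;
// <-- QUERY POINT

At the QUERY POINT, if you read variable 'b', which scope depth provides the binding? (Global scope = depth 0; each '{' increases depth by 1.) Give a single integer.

Answer: 0

Derivation:
Step 1: enter scope (depth=1)
Step 2: exit scope (depth=0)
Step 3: enter scope (depth=1)
Step 4: enter scope (depth=2)
Step 5: exit scope (depth=1)
Step 6: exit scope (depth=0)
Step 7: declare e=98 at depth 0
Step 8: declare b=52 at depth 0
Visible at query point: b=52 e=98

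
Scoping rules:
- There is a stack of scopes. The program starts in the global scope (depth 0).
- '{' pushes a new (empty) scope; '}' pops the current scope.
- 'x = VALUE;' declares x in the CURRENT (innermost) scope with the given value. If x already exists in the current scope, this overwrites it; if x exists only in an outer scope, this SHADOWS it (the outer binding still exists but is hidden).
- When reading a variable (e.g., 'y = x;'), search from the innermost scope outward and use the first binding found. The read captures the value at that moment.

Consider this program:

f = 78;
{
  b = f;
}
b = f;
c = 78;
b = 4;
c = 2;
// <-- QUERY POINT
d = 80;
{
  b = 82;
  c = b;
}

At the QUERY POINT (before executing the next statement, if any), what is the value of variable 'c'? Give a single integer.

Answer: 2

Derivation:
Step 1: declare f=78 at depth 0
Step 2: enter scope (depth=1)
Step 3: declare b=(read f)=78 at depth 1
Step 4: exit scope (depth=0)
Step 5: declare b=(read f)=78 at depth 0
Step 6: declare c=78 at depth 0
Step 7: declare b=4 at depth 0
Step 8: declare c=2 at depth 0
Visible at query point: b=4 c=2 f=78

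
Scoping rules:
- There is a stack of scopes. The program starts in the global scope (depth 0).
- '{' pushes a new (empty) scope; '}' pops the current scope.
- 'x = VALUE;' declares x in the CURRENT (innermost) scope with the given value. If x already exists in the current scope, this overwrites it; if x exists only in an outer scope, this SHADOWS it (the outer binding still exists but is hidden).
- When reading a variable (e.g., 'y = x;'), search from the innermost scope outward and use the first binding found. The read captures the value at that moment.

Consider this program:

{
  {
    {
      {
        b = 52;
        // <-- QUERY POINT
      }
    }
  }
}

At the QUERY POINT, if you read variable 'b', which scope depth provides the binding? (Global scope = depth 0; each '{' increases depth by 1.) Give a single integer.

Answer: 4

Derivation:
Step 1: enter scope (depth=1)
Step 2: enter scope (depth=2)
Step 3: enter scope (depth=3)
Step 4: enter scope (depth=4)
Step 5: declare b=52 at depth 4
Visible at query point: b=52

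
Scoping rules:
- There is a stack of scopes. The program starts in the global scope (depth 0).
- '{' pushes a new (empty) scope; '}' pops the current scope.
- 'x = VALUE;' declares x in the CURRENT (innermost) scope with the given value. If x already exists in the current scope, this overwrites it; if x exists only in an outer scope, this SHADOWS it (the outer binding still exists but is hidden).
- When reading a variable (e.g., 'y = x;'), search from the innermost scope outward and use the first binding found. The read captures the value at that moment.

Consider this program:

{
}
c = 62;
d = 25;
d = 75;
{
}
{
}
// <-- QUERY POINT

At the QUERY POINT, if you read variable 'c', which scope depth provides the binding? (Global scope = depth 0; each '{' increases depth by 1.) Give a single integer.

Step 1: enter scope (depth=1)
Step 2: exit scope (depth=0)
Step 3: declare c=62 at depth 0
Step 4: declare d=25 at depth 0
Step 5: declare d=75 at depth 0
Step 6: enter scope (depth=1)
Step 7: exit scope (depth=0)
Step 8: enter scope (depth=1)
Step 9: exit scope (depth=0)
Visible at query point: c=62 d=75

Answer: 0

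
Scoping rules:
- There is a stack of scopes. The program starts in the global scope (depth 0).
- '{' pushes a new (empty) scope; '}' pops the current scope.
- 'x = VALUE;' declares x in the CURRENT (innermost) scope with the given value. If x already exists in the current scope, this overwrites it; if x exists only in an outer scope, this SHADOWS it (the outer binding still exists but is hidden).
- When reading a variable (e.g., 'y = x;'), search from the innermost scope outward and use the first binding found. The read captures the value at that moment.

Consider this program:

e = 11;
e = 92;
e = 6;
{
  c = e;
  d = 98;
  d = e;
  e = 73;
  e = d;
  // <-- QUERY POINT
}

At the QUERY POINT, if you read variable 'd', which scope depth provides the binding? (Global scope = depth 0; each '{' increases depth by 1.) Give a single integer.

Step 1: declare e=11 at depth 0
Step 2: declare e=92 at depth 0
Step 3: declare e=6 at depth 0
Step 4: enter scope (depth=1)
Step 5: declare c=(read e)=6 at depth 1
Step 6: declare d=98 at depth 1
Step 7: declare d=(read e)=6 at depth 1
Step 8: declare e=73 at depth 1
Step 9: declare e=(read d)=6 at depth 1
Visible at query point: c=6 d=6 e=6

Answer: 1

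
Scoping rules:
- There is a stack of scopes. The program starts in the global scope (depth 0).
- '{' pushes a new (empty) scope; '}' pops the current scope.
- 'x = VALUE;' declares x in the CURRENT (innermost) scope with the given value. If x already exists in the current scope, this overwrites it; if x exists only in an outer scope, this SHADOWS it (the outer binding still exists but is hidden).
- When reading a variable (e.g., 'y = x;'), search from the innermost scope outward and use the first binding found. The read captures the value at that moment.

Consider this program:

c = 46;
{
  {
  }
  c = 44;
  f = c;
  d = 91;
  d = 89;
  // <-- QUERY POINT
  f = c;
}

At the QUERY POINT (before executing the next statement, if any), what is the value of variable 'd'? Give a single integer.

Answer: 89

Derivation:
Step 1: declare c=46 at depth 0
Step 2: enter scope (depth=1)
Step 3: enter scope (depth=2)
Step 4: exit scope (depth=1)
Step 5: declare c=44 at depth 1
Step 6: declare f=(read c)=44 at depth 1
Step 7: declare d=91 at depth 1
Step 8: declare d=89 at depth 1
Visible at query point: c=44 d=89 f=44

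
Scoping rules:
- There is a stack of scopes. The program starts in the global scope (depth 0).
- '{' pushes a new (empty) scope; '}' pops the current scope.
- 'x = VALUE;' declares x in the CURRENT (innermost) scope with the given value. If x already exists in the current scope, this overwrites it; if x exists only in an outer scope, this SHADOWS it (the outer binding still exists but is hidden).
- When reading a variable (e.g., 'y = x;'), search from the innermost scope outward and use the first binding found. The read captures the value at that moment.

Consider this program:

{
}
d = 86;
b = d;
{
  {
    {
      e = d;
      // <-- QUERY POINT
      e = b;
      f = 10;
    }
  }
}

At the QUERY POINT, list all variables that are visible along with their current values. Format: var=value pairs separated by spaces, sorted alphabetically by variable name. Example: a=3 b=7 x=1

Step 1: enter scope (depth=1)
Step 2: exit scope (depth=0)
Step 3: declare d=86 at depth 0
Step 4: declare b=(read d)=86 at depth 0
Step 5: enter scope (depth=1)
Step 6: enter scope (depth=2)
Step 7: enter scope (depth=3)
Step 8: declare e=(read d)=86 at depth 3
Visible at query point: b=86 d=86 e=86

Answer: b=86 d=86 e=86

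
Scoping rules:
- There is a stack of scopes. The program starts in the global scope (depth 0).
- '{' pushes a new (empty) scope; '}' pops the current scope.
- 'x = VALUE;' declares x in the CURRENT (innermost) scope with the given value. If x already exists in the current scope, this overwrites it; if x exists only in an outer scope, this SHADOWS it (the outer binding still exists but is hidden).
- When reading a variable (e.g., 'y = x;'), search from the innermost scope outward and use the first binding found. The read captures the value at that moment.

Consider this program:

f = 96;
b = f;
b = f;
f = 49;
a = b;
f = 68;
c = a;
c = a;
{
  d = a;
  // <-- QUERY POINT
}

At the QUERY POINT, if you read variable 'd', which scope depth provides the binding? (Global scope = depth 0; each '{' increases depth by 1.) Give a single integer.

Answer: 1

Derivation:
Step 1: declare f=96 at depth 0
Step 2: declare b=(read f)=96 at depth 0
Step 3: declare b=(read f)=96 at depth 0
Step 4: declare f=49 at depth 0
Step 5: declare a=(read b)=96 at depth 0
Step 6: declare f=68 at depth 0
Step 7: declare c=(read a)=96 at depth 0
Step 8: declare c=(read a)=96 at depth 0
Step 9: enter scope (depth=1)
Step 10: declare d=(read a)=96 at depth 1
Visible at query point: a=96 b=96 c=96 d=96 f=68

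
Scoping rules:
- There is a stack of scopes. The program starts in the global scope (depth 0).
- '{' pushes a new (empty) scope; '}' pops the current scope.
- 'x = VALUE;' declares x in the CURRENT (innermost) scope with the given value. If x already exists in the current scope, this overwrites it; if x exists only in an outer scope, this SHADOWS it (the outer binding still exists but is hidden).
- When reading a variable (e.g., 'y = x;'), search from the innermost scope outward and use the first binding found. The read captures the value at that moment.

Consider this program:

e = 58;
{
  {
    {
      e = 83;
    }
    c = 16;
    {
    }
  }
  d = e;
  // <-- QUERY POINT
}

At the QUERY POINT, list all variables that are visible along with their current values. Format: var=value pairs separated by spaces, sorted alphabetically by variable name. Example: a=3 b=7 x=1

Answer: d=58 e=58

Derivation:
Step 1: declare e=58 at depth 0
Step 2: enter scope (depth=1)
Step 3: enter scope (depth=2)
Step 4: enter scope (depth=3)
Step 5: declare e=83 at depth 3
Step 6: exit scope (depth=2)
Step 7: declare c=16 at depth 2
Step 8: enter scope (depth=3)
Step 9: exit scope (depth=2)
Step 10: exit scope (depth=1)
Step 11: declare d=(read e)=58 at depth 1
Visible at query point: d=58 e=58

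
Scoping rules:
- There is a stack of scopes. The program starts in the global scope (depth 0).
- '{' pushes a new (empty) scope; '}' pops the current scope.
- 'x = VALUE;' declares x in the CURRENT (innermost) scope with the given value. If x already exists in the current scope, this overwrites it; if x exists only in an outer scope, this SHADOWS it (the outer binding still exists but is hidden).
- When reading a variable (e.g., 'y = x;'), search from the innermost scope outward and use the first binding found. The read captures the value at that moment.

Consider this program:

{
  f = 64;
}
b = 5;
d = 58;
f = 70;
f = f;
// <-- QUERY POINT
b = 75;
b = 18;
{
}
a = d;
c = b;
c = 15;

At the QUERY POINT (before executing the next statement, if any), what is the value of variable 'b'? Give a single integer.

Step 1: enter scope (depth=1)
Step 2: declare f=64 at depth 1
Step 3: exit scope (depth=0)
Step 4: declare b=5 at depth 0
Step 5: declare d=58 at depth 0
Step 6: declare f=70 at depth 0
Step 7: declare f=(read f)=70 at depth 0
Visible at query point: b=5 d=58 f=70

Answer: 5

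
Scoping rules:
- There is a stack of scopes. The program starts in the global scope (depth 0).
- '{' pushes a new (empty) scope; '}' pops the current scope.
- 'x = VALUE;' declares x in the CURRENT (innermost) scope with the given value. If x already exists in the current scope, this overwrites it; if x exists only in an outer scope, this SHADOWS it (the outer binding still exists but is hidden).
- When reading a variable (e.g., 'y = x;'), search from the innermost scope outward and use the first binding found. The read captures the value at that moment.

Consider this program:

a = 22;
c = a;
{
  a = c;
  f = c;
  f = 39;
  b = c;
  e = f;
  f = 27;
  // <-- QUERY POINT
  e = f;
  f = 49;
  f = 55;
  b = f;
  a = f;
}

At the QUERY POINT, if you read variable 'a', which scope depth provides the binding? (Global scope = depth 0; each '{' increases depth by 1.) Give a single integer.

Step 1: declare a=22 at depth 0
Step 2: declare c=(read a)=22 at depth 0
Step 3: enter scope (depth=1)
Step 4: declare a=(read c)=22 at depth 1
Step 5: declare f=(read c)=22 at depth 1
Step 6: declare f=39 at depth 1
Step 7: declare b=(read c)=22 at depth 1
Step 8: declare e=(read f)=39 at depth 1
Step 9: declare f=27 at depth 1
Visible at query point: a=22 b=22 c=22 e=39 f=27

Answer: 1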